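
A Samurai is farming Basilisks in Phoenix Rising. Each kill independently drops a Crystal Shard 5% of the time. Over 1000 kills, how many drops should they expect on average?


Expected drops = kills * (drop_rate / 100)
= 1000 * (5 / 100)
= 1000 * 0.05
= 50.0

50.0 drops


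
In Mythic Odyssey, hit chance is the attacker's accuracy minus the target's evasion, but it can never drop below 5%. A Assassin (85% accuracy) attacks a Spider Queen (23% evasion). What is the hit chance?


accuracy - evasion = 85 - 23 = 62
Apply floor: max(62, 5) = 62
Hit chance = 62%

62%


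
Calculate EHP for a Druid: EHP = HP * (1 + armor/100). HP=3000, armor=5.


EHP = 3000 * (1 + 5/100)
= 3000 * (1 + 0.05)
= 3000 * 1.05
= 3150.0

3150.0 EHP


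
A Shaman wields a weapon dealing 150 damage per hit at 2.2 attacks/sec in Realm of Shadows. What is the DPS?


DPS = damage * attack_speed
= 150 * 2.2
= 330.0

330.0 DPS


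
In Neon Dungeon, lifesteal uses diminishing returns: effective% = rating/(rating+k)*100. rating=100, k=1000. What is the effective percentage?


effective% = rating / (rating + k) * 100
= 100 / (100 + 1000) * 100
= 100 / 1100 * 100
= 0.090909 * 100
= 9.09%

9.09%


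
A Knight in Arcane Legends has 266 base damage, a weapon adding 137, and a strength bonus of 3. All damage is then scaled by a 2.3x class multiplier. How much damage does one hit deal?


Sum base + weapon + str = 266 + 137 + 3 = 406
Multiply by 2.3:
406 * 2.3 = 933.8

933.8 damage


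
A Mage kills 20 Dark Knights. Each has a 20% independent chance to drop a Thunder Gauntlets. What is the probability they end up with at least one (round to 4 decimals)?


P(at least one) = 1 - P(none) = 1 - (1-p)^n
p = 20/100 = 0.2
1 - p = 0.8
(1 - p)^20 = 0.8^20 = 0.011529
P(at least one) = 1 - 0.011529 = 0.9885

0.9885


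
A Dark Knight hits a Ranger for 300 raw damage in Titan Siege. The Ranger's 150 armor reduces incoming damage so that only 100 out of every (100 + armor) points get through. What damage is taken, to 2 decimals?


actual = 300 * 100 / (100 + 150)
= 300 * 100 / 250
= 30000 / 250
= 120.00

120.00 damage


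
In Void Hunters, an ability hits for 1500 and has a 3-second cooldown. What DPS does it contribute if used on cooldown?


DPS = damage / cooldown
= 1500 / 3
= 500.00

500.00 DPS


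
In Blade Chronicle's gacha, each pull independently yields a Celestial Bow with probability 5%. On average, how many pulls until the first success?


Expected pulls for a geometric distribution = 1/p = 100 / rate%
= 100 / 5
= 20.0

20.0 pulls


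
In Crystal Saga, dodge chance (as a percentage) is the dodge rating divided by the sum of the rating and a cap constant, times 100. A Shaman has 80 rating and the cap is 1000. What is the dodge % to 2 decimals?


dodge% = 80 / (80 + 1000) * 100
= 80 / 1080 * 100
= 0.074074 * 100
= 7.41%

7.41%


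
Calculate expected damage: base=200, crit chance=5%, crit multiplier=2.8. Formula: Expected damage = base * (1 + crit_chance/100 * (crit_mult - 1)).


E[dmg] = base * (1 + crit_chance * (crit_mult - 1))
cc as decimal = 5/100 = 0.05
cm - 1 = 2.8 - 1 = 1.8
Bonus factor = 0.05 * 1.8 = 0.09
Total multiplier = 1 + 0.09 = 1.09
Expected damage = 200 * 1.09 = 218.00

218.00 damage


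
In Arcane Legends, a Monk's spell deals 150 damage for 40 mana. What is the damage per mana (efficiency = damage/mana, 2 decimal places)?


Efficiency = damage / mana
= 150 / 40
= 3.75

3.75 dmg/mana


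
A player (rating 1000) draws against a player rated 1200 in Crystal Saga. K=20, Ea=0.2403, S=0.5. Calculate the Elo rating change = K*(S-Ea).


Elo update: delta = K * (S - Ea), where S = 0.5 (draws)
S - Ea = 0.5 - 0.2403 = 0.2597
Rating change = 20 * 0.2597
= 5.19

5.19 rating points


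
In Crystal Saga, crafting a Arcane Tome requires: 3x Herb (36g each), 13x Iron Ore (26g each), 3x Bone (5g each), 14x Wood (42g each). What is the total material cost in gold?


Cost breakdown:
  Herb: 3 * 36 = 108
  Iron Ore: 13 * 26 = 338
  Bone: 3 * 5 = 15
  Wood: 14 * 42 = 588
Total = 108 + 338 + 15 + 588 = 1049

1049 gold


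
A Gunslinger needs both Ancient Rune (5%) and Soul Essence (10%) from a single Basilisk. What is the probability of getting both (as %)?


For independent events, P(both) = P(A) * P(B)
= 5% * 10%
= 50 / 100 %
= 0.5%

0.5%


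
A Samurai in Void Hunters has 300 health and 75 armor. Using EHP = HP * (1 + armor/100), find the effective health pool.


EHP = 300 * (1 + 75/100)
= 300 * (1 + 0.75)
= 300 * 1.75
= 525.0

525.0 EHP


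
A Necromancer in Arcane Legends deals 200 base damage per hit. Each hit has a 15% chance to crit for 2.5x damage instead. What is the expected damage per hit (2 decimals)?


E[dmg] = base * (1 + crit_chance * (crit_mult - 1))
cc as decimal = 15/100 = 0.15
cm - 1 = 2.5 - 1 = 1.5
Bonus factor = 0.15 * 1.5 = 0.225
Total multiplier = 1 + 0.225 = 1.225
Expected damage = 200 * 1.225 = 245.00

245.00 damage


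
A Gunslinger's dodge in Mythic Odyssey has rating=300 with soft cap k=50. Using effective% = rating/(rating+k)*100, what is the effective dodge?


effective% = rating / (rating + k) * 100
= 300 / (300 + 50) * 100
= 300 / 350 * 100
= 0.857143 * 100
= 85.71%

85.71%


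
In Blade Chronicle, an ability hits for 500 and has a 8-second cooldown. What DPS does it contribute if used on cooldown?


DPS = damage / cooldown
= 500 / 8
= 62.50

62.50 DPS


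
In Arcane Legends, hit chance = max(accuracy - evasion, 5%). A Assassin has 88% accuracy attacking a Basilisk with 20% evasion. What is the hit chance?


accuracy - evasion = 88 - 20 = 68
Apply floor: max(68, 5) = 68
Hit chance = 68%

68%


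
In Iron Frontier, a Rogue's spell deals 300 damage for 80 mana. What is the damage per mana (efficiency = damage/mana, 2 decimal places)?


Efficiency = damage / mana
= 300 / 80
= 3.75

3.75 dmg/mana


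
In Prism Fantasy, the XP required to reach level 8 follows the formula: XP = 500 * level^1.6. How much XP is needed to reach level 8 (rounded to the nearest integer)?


XP = 500 * level^1.6
Substitute level = 8:
XP = 500 * 8^1.6
= 500 * 27.8576
= 13929

13929 XP


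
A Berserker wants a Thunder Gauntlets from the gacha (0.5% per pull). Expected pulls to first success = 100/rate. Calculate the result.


Expected pulls for a geometric distribution = 1/p = 100 / rate%
= 100 / 0.5
= 200.0

200.0 pulls


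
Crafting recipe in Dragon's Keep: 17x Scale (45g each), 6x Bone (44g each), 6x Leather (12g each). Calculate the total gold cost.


Cost breakdown:
  Scale: 17 * 45 = 765
  Bone: 6 * 44 = 264
  Leather: 6 * 12 = 72
Total = 765 + 264 + 72 = 1101

1101 gold


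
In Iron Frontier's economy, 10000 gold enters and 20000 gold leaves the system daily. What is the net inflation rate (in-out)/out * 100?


Net gold = 10000 - 20000 = -10000
Inflation rate = net / sunk * 100 = -10000 / 20000 * 100
= -0.5 * 100
= -50.00%

-50.00%


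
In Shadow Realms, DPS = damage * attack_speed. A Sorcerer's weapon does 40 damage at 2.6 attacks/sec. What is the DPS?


DPS = damage * attack_speed
= 40 * 2.6
= 104.0

104.0 DPS


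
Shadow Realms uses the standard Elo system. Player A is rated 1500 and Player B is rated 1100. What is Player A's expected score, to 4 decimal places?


Elo expected score: Ea = 1/(1 + 10^((Rb-Ra)/400))
Rb - Ra = 1100 - 1500 = -400
(Rb-Ra)/400 = -400/400 = -1.0
10^-1.0 = 0.1
Ea = 1/(1 + 0.1) = 1/1.1 = 0.9091

0.9091


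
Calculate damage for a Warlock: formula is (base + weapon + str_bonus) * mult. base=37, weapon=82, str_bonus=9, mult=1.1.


Sum base + weapon + str = 37 + 82 + 9 = 128
Multiply by 1.1:
128 * 1.1 = 140.8

140.8 damage


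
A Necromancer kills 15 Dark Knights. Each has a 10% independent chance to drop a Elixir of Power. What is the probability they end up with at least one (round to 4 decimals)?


P(at least one) = 1 - P(none) = 1 - (1-p)^n
p = 10/100 = 0.1
1 - p = 0.9
(1 - p)^15 = 0.9^15 = 0.205891
P(at least one) = 1 - 0.205891 = 0.7941

0.7941


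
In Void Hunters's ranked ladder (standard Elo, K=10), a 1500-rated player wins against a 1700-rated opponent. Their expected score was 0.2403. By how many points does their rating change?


Elo update: delta = K * (S - Ea), where S = 1 (wins)
S - Ea = 1 - 0.2403 = 0.7597
Rating change = 10 * 0.7597
= 7.60

7.60 rating points


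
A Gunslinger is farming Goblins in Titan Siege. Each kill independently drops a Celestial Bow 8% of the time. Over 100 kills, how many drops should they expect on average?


Expected drops = kills * (drop_rate / 100)
= 100 * (8 / 100)
= 100 * 0.08
= 8.0

8.0 drops


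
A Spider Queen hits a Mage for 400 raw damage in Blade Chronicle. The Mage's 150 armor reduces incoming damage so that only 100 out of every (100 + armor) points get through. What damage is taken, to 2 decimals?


actual = 400 * 100 / (100 + 150)
= 400 * 100 / 250
= 40000 / 250
= 160.00

160.00 damage


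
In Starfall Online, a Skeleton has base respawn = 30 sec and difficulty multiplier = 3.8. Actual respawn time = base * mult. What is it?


Respawn time = base * multiplier
= 30 * 3.8
= 114.0 seconds

114.0 seconds


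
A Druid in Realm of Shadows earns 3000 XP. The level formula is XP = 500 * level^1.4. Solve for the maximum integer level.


XP = 500 * level^1.4, so level = (XP / 500)^(1/1.4)
= (3000 / 500)^(1/1.4)
= 6.0^0.7143
= 3.596
Floor: level = 3

level 3


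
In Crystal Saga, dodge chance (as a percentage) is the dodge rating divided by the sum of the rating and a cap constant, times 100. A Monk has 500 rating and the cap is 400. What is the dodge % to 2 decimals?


dodge% = 500 / (500 + 400) * 100
= 500 / 900 * 100
= 0.555556 * 100
= 55.56%

55.56%


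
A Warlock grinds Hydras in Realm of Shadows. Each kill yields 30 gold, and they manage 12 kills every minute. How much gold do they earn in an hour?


Gold per minute = 30 * 12 = 360
Gold per hour = 360 * 60 = 21600

21600 gold/hour


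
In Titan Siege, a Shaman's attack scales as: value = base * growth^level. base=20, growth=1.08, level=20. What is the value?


value = base * growth^level
= 20 * 1.08^20
= 20 * 4.660957
= 93.22

93.22 attack


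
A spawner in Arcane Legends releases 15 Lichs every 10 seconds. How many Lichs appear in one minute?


Spawns per minute = count * (60 / interval)
= 15 * (60 / 10)
= 15 * 6.0
= 90.0

90.0 per minute


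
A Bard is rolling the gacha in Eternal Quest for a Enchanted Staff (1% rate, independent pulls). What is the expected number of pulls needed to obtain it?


Expected pulls for a geometric distribution = 1/p = 100 / rate%
= 100 / 1
= 100.0

100.0 pulls


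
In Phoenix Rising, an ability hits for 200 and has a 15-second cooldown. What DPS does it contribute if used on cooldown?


DPS = damage / cooldown
= 200 / 15
= 13.33

13.33 DPS


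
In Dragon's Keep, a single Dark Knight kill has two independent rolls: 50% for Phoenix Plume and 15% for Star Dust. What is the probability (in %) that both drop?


For independent events, P(both) = P(A) * P(B)
= 50% * 15%
= 750 / 100 %
= 7.5%

7.5%


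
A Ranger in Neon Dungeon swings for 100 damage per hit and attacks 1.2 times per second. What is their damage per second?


DPS = damage * attack_speed
= 100 * 1.2
= 120.0

120.0 DPS


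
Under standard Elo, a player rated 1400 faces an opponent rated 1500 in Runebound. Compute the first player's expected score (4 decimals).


Elo expected score: Ea = 1/(1 + 10^((Rb-Ra)/400))
Rb - Ra = 1500 - 1400 = 100
(Rb-Ra)/400 = 100/400 = 0.25
10^0.25 = 1.778279
Ea = 1/(1 + 1.778279) = 1/2.778279 = 0.3599

0.3599


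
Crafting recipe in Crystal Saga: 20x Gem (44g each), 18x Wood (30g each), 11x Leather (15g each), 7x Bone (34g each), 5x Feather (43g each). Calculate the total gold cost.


Cost breakdown:
  Gem: 20 * 44 = 880
  Wood: 18 * 30 = 540
  Leather: 11 * 15 = 165
  Bone: 7 * 34 = 238
  Feather: 5 * 43 = 215
Total = 880 + 540 + 165 + 238 + 215 = 2038

2038 gold


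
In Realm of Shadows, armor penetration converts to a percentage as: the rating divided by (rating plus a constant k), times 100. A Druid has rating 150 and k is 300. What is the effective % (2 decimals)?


effective% = rating / (rating + k) * 100
= 150 / (150 + 300) * 100
= 150 / 450 * 100
= 0.333333 * 100
= 33.33%

33.33%


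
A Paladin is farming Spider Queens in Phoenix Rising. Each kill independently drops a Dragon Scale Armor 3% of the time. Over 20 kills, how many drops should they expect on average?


Expected drops = kills * (drop_rate / 100)
= 20 * (3 / 100)
= 20 * 0.03
= 0.6

0.6 drops


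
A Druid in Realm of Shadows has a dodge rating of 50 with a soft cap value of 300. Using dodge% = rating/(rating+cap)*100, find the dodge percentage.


dodge% = 50 / (50 + 300) * 100
= 50 / 350 * 100
= 0.142857 * 100
= 14.29%

14.29%


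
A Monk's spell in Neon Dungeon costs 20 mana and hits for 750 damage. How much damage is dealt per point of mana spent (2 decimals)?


Efficiency = damage / mana
= 750 / 20
= 37.50

37.50 dmg/mana


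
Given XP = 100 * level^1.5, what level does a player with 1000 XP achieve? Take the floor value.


XP = 100 * level^1.5, so level = (XP / 100)^(1/1.5)
= (1000 / 100)^(1/1.5)
= 10.0^0.6667
= 4.6416
Floor: level = 4

level 4


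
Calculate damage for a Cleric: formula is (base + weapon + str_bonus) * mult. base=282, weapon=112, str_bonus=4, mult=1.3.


Sum base + weapon + str = 282 + 112 + 4 = 398
Multiply by 1.3:
398 * 1.3 = 517.4

517.4 damage


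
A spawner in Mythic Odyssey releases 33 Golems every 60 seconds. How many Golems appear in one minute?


Spawns per minute = count * (60 / interval)
= 33 * (60 / 60)
= 33 * 1.0
= 33.0

33.0 per minute


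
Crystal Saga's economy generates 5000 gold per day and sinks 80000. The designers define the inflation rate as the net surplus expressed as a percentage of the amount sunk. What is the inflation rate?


Net gold = 5000 - 80000 = -75000
Inflation rate = net / sunk * 100 = -75000 / 80000 * 100
= -0.9375 * 100
= -93.75%

-93.75%


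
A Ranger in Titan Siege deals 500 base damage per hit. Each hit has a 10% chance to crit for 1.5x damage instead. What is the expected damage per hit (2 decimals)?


E[dmg] = base * (1 + crit_chance * (crit_mult - 1))
cc as decimal = 10/100 = 0.1
cm - 1 = 1.5 - 1 = 0.5
Bonus factor = 0.1 * 0.5 = 0.05
Total multiplier = 1 + 0.05 = 1.05
Expected damage = 500 * 1.05 = 525.00

525.00 damage


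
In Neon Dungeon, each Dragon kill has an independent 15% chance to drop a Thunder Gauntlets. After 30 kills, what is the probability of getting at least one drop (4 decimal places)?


P(at least one) = 1 - P(none) = 1 - (1-p)^n
p = 15/100 = 0.15
1 - p = 0.85
(1 - p)^30 = 0.85^30 = 0.007631
P(at least one) = 1 - 0.007631 = 0.9924

0.9924


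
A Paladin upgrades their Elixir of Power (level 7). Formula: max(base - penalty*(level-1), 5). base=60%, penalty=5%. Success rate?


raw_rate = 60 - 5 * (7 - 1)
= 60 - 5 * 6
= 60 - 30
= 30
Apply floor: max(30, 5) = 30%

30%


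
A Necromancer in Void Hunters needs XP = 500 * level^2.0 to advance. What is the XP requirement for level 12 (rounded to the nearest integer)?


XP = 500 * level^2.0
Substitute level = 12:
XP = 500 * 12^2.0
= 500 * 144.0
= 72000

72000 XP


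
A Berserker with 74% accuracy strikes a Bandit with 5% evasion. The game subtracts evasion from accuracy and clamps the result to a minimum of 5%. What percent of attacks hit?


accuracy - evasion = 74 - 5 = 69
Apply floor: max(69, 5) = 69
Hit chance = 69%

69%


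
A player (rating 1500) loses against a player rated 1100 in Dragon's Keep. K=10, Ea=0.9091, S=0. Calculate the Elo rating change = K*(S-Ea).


Elo update: delta = K * (S - Ea), where S = 0 (loses)
S - Ea = 0 - 0.9091 = -0.9091
Rating change = 10 * -0.9091
= -9.09

-9.09 rating points


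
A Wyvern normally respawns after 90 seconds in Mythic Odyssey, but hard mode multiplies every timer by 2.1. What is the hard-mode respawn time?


Respawn time = base * multiplier
= 90 * 2.1
= 189.0 seconds

189.0 seconds


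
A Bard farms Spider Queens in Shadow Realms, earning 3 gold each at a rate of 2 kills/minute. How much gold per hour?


Gold per minute = 3 * 2 = 6
Gold per hour = 6 * 60 = 360

360 gold/hour


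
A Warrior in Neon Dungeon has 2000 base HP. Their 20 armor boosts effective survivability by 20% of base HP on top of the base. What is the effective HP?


EHP = 2000 * (1 + 20/100)
= 2000 * (1 + 0.2)
= 2000 * 1.2
= 2400.0

2400.0 EHP


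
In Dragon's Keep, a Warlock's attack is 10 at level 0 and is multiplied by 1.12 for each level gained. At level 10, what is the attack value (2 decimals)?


value = base * growth^level
= 10 * 1.12^10
= 10 * 3.105848
= 31.06

31.06 attack


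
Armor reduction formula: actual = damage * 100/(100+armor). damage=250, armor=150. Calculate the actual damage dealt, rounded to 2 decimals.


actual = 250 * 100 / (100 + 150)
= 250 * 100 / 250
= 25000 / 250
= 100.00

100.00 damage


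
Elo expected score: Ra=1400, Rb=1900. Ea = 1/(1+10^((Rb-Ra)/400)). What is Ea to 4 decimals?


Elo expected score: Ea = 1/(1 + 10^((Rb-Ra)/400))
Rb - Ra = 1900 - 1400 = 500
(Rb-Ra)/400 = 500/400 = 1.25
10^1.25 = 17.782794
Ea = 1/(1 + 17.782794) = 1/18.782794 = 0.0532

0.0532


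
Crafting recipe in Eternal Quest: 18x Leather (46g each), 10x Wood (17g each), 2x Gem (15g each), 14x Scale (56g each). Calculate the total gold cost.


Cost breakdown:
  Leather: 18 * 46 = 828
  Wood: 10 * 17 = 170
  Gem: 2 * 15 = 30
  Scale: 14 * 56 = 784
Total = 828 + 170 + 30 + 784 = 1812

1812 gold


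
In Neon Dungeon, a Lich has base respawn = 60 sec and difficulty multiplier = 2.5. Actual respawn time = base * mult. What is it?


Respawn time = base * multiplier
= 60 * 2.5
= 150.0 seconds

150.0 seconds


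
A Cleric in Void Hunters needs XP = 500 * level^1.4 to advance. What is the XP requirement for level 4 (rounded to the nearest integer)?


XP = 500 * level^1.4
Substitute level = 4:
XP = 500 * 4^1.4
= 500 * 6.9644
= 3482

3482 XP


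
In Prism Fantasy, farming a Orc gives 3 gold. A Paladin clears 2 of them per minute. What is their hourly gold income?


Gold per minute = 3 * 2 = 6
Gold per hour = 6 * 60 = 360

360 gold/hour


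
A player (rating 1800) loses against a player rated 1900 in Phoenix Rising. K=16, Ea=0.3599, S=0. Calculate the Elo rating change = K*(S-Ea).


Elo update: delta = K * (S - Ea), where S = 0 (loses)
S - Ea = 0 - 0.3599 = -0.3599
Rating change = 16 * -0.3599
= -5.76

-5.76 rating points


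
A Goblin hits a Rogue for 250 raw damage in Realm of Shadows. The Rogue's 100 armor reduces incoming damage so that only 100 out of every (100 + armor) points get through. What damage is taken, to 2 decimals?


actual = 250 * 100 / (100 + 100)
= 250 * 100 / 200
= 25000 / 200
= 125.00

125.00 damage


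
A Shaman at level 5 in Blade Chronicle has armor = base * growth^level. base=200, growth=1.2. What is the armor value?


value = base * growth^level
= 200 * 1.2^5
= 200 * 2.48832
= 497.66

497.66 armor


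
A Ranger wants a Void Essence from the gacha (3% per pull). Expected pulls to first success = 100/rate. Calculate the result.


Expected pulls for a geometric distribution = 1/p = 100 / rate%
= 100 / 3
= 33.33

33.33 pulls


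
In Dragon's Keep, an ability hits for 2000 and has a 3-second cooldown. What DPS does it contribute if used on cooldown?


DPS = damage / cooldown
= 2000 / 3
= 666.67

666.67 DPS


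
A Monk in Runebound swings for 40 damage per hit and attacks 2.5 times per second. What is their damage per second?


DPS = damage * attack_speed
= 40 * 2.5
= 100.0

100.0 DPS


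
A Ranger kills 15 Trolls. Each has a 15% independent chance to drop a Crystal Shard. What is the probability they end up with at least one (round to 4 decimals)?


P(at least one) = 1 - P(none) = 1 - (1-p)^n
p = 15/100 = 0.15
1 - p = 0.85
(1 - p)^15 = 0.85^15 = 0.087354
P(at least one) = 1 - 0.087354 = 0.9126

0.9126


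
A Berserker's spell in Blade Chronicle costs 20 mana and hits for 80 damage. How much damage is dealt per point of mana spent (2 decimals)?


Efficiency = damage / mana
= 80 / 20
= 4.00

4.00 dmg/mana


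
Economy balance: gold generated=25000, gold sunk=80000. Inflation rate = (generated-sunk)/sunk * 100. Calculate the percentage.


Net gold = 25000 - 80000 = -55000
Inflation rate = net / sunk * 100 = -55000 / 80000 * 100
= -0.6875 * 100
= -68.75%

-68.75%


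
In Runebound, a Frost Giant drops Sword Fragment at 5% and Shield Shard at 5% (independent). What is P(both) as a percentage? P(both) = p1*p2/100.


For independent events, P(both) = P(A) * P(B)
= 5% * 5%
= 25 / 100 %
= 0.25%

0.25%


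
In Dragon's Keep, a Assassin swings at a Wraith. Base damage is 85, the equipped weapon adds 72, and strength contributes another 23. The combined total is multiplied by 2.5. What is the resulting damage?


Sum base + weapon + str = 85 + 72 + 23 = 180
Multiply by 2.5:
180 * 2.5 = 450.0

450.0 damage


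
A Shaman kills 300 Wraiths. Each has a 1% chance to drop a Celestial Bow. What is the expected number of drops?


Expected drops = kills * (drop_rate / 100)
= 300 * (1 / 100)
= 300 * 0.01
= 3.0

3.0 drops


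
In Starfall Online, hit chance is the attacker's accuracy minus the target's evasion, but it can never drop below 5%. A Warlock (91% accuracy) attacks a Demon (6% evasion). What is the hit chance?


accuracy - evasion = 91 - 6 = 85
Apply floor: max(85, 5) = 85
Hit chance = 85%

85%


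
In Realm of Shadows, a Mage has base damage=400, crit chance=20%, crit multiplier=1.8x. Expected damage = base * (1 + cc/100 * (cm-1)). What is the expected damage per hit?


E[dmg] = base * (1 + crit_chance * (crit_mult - 1))
cc as decimal = 20/100 = 0.2
cm - 1 = 1.8 - 1 = 0.8
Bonus factor = 0.2 * 0.8 = 0.16
Total multiplier = 1 + 0.16 = 1.16
Expected damage = 400 * 1.16 = 464.00

464.00 damage


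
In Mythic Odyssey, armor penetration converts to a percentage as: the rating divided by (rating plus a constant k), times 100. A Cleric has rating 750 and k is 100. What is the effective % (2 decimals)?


effective% = rating / (rating + k) * 100
= 750 / (750 + 100) * 100
= 750 / 850 * 100
= 0.882353 * 100
= 88.24%

88.24%


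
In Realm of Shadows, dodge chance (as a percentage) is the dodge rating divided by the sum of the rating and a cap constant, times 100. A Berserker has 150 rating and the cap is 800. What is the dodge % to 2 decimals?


dodge% = 150 / (150 + 800) * 100
= 150 / 950 * 100
= 0.157895 * 100
= 15.79%

15.79%


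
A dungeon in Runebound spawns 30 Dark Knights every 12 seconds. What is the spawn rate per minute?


Spawns per minute = count * (60 / interval)
= 30 * (60 / 12)
= 30 * 5.0
= 150.0

150.0 per minute


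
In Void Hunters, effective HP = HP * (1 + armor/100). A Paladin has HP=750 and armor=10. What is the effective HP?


EHP = 750 * (1 + 10/100)
= 750 * (1 + 0.1)
= 750 * 1.1
= 825.0

825.0 EHP


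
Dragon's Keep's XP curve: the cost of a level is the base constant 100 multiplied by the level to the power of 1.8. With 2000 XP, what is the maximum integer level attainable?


XP = 100 * level^1.8, so level = (XP / 100)^(1/1.8)
= (2000 / 100)^(1/1.8)
= 20.0^0.5556
= 5.282
Floor: level = 5

level 5


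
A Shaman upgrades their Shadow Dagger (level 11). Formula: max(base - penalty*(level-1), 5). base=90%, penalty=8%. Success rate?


raw_rate = 90 - 8 * (11 - 1)
= 90 - 8 * 10
= 90 - 80
= 10
Apply floor: max(10, 5) = 10%

10%


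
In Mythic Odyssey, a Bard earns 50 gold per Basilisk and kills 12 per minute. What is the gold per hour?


Gold per minute = 50 * 12 = 600
Gold per hour = 600 * 60 = 36000

36000 gold/hour


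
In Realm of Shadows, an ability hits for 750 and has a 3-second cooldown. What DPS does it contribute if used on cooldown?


DPS = damage / cooldown
= 750 / 3
= 250.00

250.00 DPS


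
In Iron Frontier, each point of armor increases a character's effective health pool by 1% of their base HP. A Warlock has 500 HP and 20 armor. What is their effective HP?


EHP = 500 * (1 + 20/100)
= 500 * (1 + 0.2)
= 500 * 1.2
= 600.0

600.0 EHP


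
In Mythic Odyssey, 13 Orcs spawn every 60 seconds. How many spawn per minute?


Spawns per minute = count * (60 / interval)
= 13 * (60 / 60)
= 13 * 1.0
= 13.0

13.0 per minute


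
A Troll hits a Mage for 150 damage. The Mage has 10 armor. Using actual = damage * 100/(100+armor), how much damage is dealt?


actual = 150 * 100 / (100 + 10)
= 150 * 100 / 110
= 15000 / 110
= 136.36

136.36 damage


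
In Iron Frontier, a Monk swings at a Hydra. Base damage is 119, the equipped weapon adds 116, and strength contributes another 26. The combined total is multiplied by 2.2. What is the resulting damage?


Sum base + weapon + str = 119 + 116 + 26 = 261
Multiply by 2.2:
261 * 2.2 = 574.2

574.2 damage


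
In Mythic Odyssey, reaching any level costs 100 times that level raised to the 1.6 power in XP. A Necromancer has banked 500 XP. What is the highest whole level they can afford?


XP = 100 * level^1.6, so level = (XP / 100)^(1/1.6)
= (500 / 100)^(1/1.6)
= 5.0^0.625
= 2.7344
Floor: level = 2

level 2


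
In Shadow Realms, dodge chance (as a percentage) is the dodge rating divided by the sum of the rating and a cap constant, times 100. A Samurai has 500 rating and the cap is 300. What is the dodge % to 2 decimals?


dodge% = 500 / (500 + 300) * 100
= 500 / 800 * 100
= 0.625 * 100
= 62.50%

62.50%


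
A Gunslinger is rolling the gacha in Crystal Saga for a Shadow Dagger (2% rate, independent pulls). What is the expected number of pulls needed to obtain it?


Expected pulls for a geometric distribution = 1/p = 100 / rate%
= 100 / 2
= 50.0

50.0 pulls


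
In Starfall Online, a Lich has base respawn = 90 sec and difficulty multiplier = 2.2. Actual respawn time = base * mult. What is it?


Respawn time = base * multiplier
= 90 * 2.2
= 198.0 seconds

198.0 seconds


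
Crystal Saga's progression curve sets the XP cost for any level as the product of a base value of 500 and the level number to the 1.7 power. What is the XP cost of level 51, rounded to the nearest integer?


XP = 500 * level^1.7
Substitute level = 51:
XP = 500 * 51^1.7
= 500 * 799.5936
= 399797

399797 XP


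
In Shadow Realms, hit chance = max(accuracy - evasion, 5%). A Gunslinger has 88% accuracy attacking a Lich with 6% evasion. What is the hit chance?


accuracy - evasion = 88 - 6 = 82
Apply floor: max(82, 5) = 82
Hit chance = 82%

82%


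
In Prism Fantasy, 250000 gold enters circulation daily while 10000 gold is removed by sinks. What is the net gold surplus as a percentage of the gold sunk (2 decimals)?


Net gold = 250000 - 10000 = 240000
Inflation rate = net / sunk * 100 = 240000 / 10000 * 100
= 24.0 * 100
= 2400.00%

2400.00%


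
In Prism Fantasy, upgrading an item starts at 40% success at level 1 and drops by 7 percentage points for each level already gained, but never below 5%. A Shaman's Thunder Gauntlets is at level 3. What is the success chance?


raw_rate = 40 - 7 * (3 - 1)
= 40 - 7 * 2
= 40 - 14
= 26
Apply floor: max(26, 5) = 26%

26%


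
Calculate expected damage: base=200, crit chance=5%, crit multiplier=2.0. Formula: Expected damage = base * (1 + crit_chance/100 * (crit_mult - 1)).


E[dmg] = base * (1 + crit_chance * (crit_mult - 1))
cc as decimal = 5/100 = 0.05
cm - 1 = 2.0 - 1 = 1.0
Bonus factor = 0.05 * 1.0 = 0.05
Total multiplier = 1 + 0.05 = 1.05
Expected damage = 200 * 1.05 = 210.00

210.00 damage


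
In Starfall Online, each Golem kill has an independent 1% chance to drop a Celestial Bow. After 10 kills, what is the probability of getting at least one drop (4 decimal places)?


P(at least one) = 1 - P(none) = 1 - (1-p)^n
p = 1/100 = 0.01
1 - p = 0.99
(1 - p)^10 = 0.99^10 = 0.904382
P(at least one) = 1 - 0.904382 = 0.0956

0.0956


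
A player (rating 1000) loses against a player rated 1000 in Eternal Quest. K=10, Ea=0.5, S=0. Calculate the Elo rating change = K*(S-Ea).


Elo update: delta = K * (S - Ea), where S = 0 (loses)
S - Ea = 0 - 0.5 = -0.5
Rating change = 10 * -0.5
= -5.00

-5.00 rating points


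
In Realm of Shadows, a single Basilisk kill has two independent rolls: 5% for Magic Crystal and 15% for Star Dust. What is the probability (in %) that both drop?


For independent events, P(both) = P(A) * P(B)
= 5% * 15%
= 75 / 100 %
= 0.75%

0.75%


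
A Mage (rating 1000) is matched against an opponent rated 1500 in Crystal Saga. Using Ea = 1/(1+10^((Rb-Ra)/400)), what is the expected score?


Elo expected score: Ea = 1/(1 + 10^((Rb-Ra)/400))
Rb - Ra = 1500 - 1000 = 500
(Rb-Ra)/400 = 500/400 = 1.25
10^1.25 = 17.782794
Ea = 1/(1 + 17.782794) = 1/18.782794 = 0.0532

0.0532


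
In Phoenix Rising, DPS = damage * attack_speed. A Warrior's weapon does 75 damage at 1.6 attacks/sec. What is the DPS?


DPS = damage * attack_speed
= 75 * 1.6
= 120.0

120.0 DPS


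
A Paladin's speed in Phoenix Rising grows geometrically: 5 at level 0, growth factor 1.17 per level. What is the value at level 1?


value = base * growth^level
= 5 * 1.17^1
= 5 * 1.17
= 5.85

5.85 speed


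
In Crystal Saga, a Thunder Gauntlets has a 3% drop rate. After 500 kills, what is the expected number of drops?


Expected drops = kills * (drop_rate / 100)
= 500 * (3 / 100)
= 500 * 0.03
= 15.0

15.0 drops


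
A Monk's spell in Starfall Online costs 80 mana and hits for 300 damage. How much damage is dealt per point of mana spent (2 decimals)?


Efficiency = damage / mana
= 300 / 80
= 3.75

3.75 dmg/mana


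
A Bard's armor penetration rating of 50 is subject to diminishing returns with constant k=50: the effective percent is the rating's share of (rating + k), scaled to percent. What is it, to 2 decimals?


effective% = rating / (rating + k) * 100
= 50 / (50 + 50) * 100
= 50 / 100 * 100
= 0.5 * 100
= 50.00%

50.00%


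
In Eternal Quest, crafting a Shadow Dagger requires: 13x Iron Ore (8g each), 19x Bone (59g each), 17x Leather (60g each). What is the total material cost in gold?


Cost breakdown:
  Iron Ore: 13 * 8 = 104
  Bone: 19 * 59 = 1121
  Leather: 17 * 60 = 1020
Total = 104 + 1121 + 1020 = 2245

2245 gold


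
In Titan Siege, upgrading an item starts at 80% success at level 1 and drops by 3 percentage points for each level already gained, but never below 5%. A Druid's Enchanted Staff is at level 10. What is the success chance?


raw_rate = 80 - 3 * (10 - 1)
= 80 - 3 * 9
= 80 - 27
= 53
Apply floor: max(53, 5) = 53%

53%


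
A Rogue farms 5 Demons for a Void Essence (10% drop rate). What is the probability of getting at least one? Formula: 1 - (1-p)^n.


P(at least one) = 1 - P(none) = 1 - (1-p)^n
p = 10/100 = 0.1
1 - p = 0.9
(1 - p)^5 = 0.9^5 = 0.590490
P(at least one) = 1 - 0.590490 = 0.4095

0.4095


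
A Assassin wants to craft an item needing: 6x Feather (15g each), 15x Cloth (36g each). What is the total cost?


Cost breakdown:
  Feather: 6 * 15 = 90
  Cloth: 15 * 36 = 540
Total = 90 + 540 = 630

630 gold


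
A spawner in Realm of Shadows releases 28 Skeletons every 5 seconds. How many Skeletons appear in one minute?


Spawns per minute = count * (60 / interval)
= 28 * (60 / 5)
= 28 * 12.0
= 336.0

336.0 per minute


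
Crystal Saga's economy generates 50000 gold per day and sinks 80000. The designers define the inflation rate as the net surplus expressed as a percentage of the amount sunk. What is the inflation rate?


Net gold = 50000 - 80000 = -30000
Inflation rate = net / sunk * 100 = -30000 / 80000 * 100
= -0.375 * 100
= -37.50%

-37.50%


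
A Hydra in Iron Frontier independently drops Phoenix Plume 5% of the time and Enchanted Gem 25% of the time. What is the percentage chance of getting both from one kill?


For independent events, P(both) = P(A) * P(B)
= 5% * 25%
= 125 / 100 %
= 1.25%

1.25%


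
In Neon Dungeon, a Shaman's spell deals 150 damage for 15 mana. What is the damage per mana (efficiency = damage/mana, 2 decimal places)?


Efficiency = damage / mana
= 150 / 15
= 10.00

10.00 dmg/mana


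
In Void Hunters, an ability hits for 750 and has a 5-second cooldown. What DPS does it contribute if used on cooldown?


DPS = damage / cooldown
= 750 / 5
= 150.00

150.00 DPS


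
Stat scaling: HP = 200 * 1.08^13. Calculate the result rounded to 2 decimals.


value = base * growth^level
= 200 * 1.08^13
= 200 * 2.719624
= 543.92

543.92 HP


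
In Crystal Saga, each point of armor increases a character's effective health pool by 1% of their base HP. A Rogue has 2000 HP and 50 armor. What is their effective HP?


EHP = 2000 * (1 + 50/100)
= 2000 * (1 + 0.5)
= 2000 * 1.5
= 3000.0

3000.0 EHP


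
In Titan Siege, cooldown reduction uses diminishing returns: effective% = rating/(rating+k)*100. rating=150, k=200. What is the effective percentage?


effective% = rating / (rating + k) * 100
= 150 / (150 + 200) * 100
= 150 / 350 * 100
= 0.428571 * 100
= 42.86%

42.86%


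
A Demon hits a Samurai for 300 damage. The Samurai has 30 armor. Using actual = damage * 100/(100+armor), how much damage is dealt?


actual = 300 * 100 / (100 + 30)
= 300 * 100 / 130
= 30000 / 130
= 230.77

230.77 damage


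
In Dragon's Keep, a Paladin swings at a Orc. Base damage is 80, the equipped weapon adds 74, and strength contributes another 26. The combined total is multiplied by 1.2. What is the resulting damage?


Sum base + weapon + str = 80 + 74 + 26 = 180
Multiply by 1.2:
180 * 1.2 = 216.0

216.0 damage


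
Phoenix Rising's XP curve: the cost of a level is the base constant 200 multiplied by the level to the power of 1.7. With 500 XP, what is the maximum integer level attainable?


XP = 200 * level^1.7, so level = (XP / 200)^(1/1.7)
= (500 / 200)^(1/1.7)
= 2.5^0.5882
= 1.7143
Floor: level = 1

level 1


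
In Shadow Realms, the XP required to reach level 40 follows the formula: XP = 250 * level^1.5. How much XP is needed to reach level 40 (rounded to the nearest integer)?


XP = 250 * level^1.5
Substitute level = 40:
XP = 250 * 40^1.5
= 250 * 252.9822
= 63246

63246 XP


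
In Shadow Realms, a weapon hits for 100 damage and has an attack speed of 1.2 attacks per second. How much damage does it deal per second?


DPS = damage * attack_speed
= 100 * 1.2
= 120.0

120.0 DPS


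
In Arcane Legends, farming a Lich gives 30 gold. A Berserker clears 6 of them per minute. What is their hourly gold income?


Gold per minute = 30 * 6 = 180
Gold per hour = 180 * 60 = 10800

10800 gold/hour


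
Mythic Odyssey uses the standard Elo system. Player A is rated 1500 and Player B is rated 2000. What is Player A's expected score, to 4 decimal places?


Elo expected score: Ea = 1/(1 + 10^((Rb-Ra)/400))
Rb - Ra = 2000 - 1500 = 500
(Rb-Ra)/400 = 500/400 = 1.25
10^1.25 = 17.782794
Ea = 1/(1 + 17.782794) = 1/18.782794 = 0.0532

0.0532


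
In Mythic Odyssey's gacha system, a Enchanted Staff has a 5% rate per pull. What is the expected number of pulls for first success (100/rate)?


Expected pulls for a geometric distribution = 1/p = 100 / rate%
= 100 / 5
= 20.0

20.0 pulls


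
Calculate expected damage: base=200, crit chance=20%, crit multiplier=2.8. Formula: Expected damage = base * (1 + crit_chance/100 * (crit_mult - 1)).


E[dmg] = base * (1 + crit_chance * (crit_mult - 1))
cc as decimal = 20/100 = 0.2
cm - 1 = 2.8 - 1 = 1.8
Bonus factor = 0.2 * 1.8 = 0.36
Total multiplier = 1 + 0.36 = 1.36
Expected damage = 200 * 1.36 = 272.00

272.00 damage


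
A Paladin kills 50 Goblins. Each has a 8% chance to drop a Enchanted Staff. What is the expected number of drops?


Expected drops = kills * (drop_rate / 100)
= 50 * (8 / 100)
= 50 * 0.08
= 4.0

4.0 drops


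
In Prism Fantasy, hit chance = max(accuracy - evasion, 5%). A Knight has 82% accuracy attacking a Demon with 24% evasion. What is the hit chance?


accuracy - evasion = 82 - 24 = 58
Apply floor: max(58, 5) = 58
Hit chance = 58%

58%


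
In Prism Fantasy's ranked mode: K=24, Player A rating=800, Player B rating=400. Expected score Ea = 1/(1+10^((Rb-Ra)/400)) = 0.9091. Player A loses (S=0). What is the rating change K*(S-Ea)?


Elo update: delta = K * (S - Ea), where S = 0 (loses)
S - Ea = 0 - 0.9091 = -0.9091
Rating change = 24 * -0.9091
= -21.82

-21.82 rating points


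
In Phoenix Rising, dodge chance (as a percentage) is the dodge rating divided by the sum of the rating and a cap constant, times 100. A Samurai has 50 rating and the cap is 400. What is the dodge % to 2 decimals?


dodge% = 50 / (50 + 400) * 100
= 50 / 450 * 100
= 0.111111 * 100
= 11.11%

11.11%


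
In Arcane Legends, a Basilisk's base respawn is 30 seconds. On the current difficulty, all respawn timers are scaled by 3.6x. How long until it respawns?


Respawn time = base * multiplier
= 30 * 3.6
= 108.0 seconds

108.0 seconds


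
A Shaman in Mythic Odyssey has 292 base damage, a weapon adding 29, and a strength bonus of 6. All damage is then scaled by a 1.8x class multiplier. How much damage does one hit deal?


Sum base + weapon + str = 292 + 29 + 6 = 327
Multiply by 1.8:
327 * 1.8 = 588.6

588.6 damage


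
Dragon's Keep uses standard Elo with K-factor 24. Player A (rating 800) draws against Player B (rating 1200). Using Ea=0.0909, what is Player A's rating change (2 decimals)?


Elo update: delta = K * (S - Ea), where S = 0.5 (draws)
S - Ea = 0.5 - 0.0909 = 0.4091
Rating change = 24 * 0.4091
= 9.82

9.82 rating points


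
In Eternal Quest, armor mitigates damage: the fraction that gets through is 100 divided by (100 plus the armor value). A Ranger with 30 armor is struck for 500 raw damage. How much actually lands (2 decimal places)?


actual = 500 * 100 / (100 + 30)
= 500 * 100 / 130
= 50000 / 130
= 384.62

384.62 damage


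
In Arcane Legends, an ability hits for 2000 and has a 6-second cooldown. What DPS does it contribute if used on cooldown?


DPS = damage / cooldown
= 2000 / 6
= 333.33

333.33 DPS


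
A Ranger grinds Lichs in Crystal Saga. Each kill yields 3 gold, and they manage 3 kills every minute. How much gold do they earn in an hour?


Gold per minute = 3 * 3 = 9
Gold per hour = 9 * 60 = 540

540 gold/hour


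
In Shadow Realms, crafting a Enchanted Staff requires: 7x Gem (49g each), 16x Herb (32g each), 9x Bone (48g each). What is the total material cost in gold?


Cost breakdown:
  Gem: 7 * 49 = 343
  Herb: 16 * 32 = 512
  Bone: 9 * 48 = 432
Total = 343 + 512 + 432 = 1287

1287 gold


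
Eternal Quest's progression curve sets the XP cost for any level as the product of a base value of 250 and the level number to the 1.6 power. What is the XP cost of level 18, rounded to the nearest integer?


XP = 250 * level^1.6
Substitute level = 18:
XP = 250 * 18^1.6
= 250 * 101.9615
= 25490

25490 XP


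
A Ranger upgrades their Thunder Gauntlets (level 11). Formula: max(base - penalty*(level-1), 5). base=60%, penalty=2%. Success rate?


raw_rate = 60 - 2 * (11 - 1)
= 60 - 2 * 10
= 60 - 20
= 40
Apply floor: max(40, 5) = 40%

40%


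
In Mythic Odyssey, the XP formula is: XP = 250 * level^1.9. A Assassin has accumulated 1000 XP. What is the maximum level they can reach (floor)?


XP = 250 * level^1.9, so level = (XP / 250)^(1/1.9)
= (1000 / 250)^(1/1.9)
= 4.0^0.5263
= 2.0743
Floor: level = 2

level 2


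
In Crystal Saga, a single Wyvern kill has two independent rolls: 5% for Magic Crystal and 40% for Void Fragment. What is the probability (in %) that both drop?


For independent events, P(both) = P(A) * P(B)
= 5% * 40%
= 200 / 100 %
= 2.0%

2.0%


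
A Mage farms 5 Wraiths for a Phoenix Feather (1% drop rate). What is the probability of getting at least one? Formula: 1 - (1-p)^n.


P(at least one) = 1 - P(none) = 1 - (1-p)^n
p = 1/100 = 0.01
1 - p = 0.99
(1 - p)^5 = 0.99^5 = 0.950990
P(at least one) = 1 - 0.950990 = 0.0490

0.0490
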